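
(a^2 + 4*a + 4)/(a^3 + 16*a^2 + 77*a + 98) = (a + 2)/(a^2 + 14*a + 49)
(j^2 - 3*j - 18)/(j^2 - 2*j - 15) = (j - 6)/(j - 5)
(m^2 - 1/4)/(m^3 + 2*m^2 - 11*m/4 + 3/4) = (2*m + 1)/(2*m^2 + 5*m - 3)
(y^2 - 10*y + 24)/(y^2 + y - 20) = (y - 6)/(y + 5)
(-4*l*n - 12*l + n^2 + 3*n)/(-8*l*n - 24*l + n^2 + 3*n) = (4*l - n)/(8*l - n)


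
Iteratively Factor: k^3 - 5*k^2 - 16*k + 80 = (k - 5)*(k^2 - 16) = (k - 5)*(k - 4)*(k + 4)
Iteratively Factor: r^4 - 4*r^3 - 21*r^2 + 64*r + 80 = (r - 4)*(r^3 - 21*r - 20) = (r - 5)*(r - 4)*(r^2 + 5*r + 4) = (r - 5)*(r - 4)*(r + 4)*(r + 1)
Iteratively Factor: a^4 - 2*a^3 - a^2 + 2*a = (a + 1)*(a^3 - 3*a^2 + 2*a) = a*(a + 1)*(a^2 - 3*a + 2) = a*(a - 1)*(a + 1)*(a - 2)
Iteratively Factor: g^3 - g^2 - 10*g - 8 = (g - 4)*(g^2 + 3*g + 2) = (g - 4)*(g + 1)*(g + 2)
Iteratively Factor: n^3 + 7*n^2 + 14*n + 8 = (n + 4)*(n^2 + 3*n + 2) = (n + 2)*(n + 4)*(n + 1)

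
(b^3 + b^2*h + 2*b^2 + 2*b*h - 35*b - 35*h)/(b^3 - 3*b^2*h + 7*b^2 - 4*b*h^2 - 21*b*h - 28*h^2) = (b - 5)/(b - 4*h)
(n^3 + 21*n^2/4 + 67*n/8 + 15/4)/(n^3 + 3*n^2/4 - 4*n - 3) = (n + 5/2)/(n - 2)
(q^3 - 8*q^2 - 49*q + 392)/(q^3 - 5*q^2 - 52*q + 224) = (q - 7)/(q - 4)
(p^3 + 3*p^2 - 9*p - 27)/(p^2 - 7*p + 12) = (p^2 + 6*p + 9)/(p - 4)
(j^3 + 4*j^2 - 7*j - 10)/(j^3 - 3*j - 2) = (j + 5)/(j + 1)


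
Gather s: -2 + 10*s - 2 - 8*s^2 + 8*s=-8*s^2 + 18*s - 4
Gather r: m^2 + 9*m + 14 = m^2 + 9*m + 14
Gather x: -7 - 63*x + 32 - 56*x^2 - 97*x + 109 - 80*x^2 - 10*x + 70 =-136*x^2 - 170*x + 204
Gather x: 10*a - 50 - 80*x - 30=10*a - 80*x - 80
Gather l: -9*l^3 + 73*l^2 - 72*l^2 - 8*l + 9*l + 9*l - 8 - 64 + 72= -9*l^3 + l^2 + 10*l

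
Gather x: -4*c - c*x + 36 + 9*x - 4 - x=-4*c + x*(8 - c) + 32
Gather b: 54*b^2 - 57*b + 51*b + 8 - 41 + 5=54*b^2 - 6*b - 28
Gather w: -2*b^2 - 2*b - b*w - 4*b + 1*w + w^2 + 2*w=-2*b^2 - 6*b + w^2 + w*(3 - b)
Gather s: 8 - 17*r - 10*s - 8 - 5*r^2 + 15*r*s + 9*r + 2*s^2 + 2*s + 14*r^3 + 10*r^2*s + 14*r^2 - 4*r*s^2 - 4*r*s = 14*r^3 + 9*r^2 - 8*r + s^2*(2 - 4*r) + s*(10*r^2 + 11*r - 8)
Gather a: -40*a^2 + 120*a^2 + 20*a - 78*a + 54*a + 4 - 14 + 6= 80*a^2 - 4*a - 4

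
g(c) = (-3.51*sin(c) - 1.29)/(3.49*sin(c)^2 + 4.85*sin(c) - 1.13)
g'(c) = (-6.98*sin(c)*cos(c) - 4.85*cos(c))*(-3.51*sin(c) - 1.29)/(3.49*sin(c)^2 + 4.85*sin(c) - 1.13)^2 - 3.51*cos(c)/(3.49*sin(c)^2 + 4.85*sin(c) - 1.13) = (12.2499*sin(c)^2 + 9.0042*sin(c) + 10.2228)*cos(c)/(12.1801*sin(c)^4 + 33.853*sin(c)^3 + 15.6351*sin(c)^2 - 10.961*sin(c) + 1.2769)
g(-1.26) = -0.79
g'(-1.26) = 0.58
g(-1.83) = -0.82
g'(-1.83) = -0.51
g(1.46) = -0.67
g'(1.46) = 0.07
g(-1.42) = -0.87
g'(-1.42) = 0.32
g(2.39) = -0.97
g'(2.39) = -1.11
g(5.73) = -0.20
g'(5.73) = 1.02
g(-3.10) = 0.86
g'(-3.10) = -5.61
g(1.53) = -0.67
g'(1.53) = 0.02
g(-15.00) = -0.35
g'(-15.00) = -0.92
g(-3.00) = 0.46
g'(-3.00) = -2.99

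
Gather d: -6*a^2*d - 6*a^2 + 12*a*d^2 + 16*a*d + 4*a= -6*a^2 + 12*a*d^2 + 4*a + d*(-6*a^2 + 16*a)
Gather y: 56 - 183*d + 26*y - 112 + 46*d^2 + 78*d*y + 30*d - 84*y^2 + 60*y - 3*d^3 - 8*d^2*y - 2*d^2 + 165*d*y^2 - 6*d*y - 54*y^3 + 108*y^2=-3*d^3 + 44*d^2 - 153*d - 54*y^3 + y^2*(165*d + 24) + y*(-8*d^2 + 72*d + 86) - 56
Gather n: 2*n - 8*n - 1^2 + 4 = 3 - 6*n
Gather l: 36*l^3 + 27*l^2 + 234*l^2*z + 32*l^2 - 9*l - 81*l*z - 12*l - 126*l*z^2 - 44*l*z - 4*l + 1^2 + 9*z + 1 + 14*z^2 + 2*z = 36*l^3 + l^2*(234*z + 59) + l*(-126*z^2 - 125*z - 25) + 14*z^2 + 11*z + 2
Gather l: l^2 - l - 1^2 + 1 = l^2 - l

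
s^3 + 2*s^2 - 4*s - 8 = (s - 2)*(s + 2)^2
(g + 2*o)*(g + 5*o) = g^2 + 7*g*o + 10*o^2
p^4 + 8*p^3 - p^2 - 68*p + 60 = (p - 2)*(p - 1)*(p + 5)*(p + 6)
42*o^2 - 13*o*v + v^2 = (-7*o + v)*(-6*o + v)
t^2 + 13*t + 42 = (t + 6)*(t + 7)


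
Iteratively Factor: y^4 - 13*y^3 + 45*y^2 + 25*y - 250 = (y - 5)*(y^3 - 8*y^2 + 5*y + 50) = (y - 5)^2*(y^2 - 3*y - 10) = (y - 5)^3*(y + 2)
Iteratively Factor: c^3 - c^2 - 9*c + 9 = (c + 3)*(c^2 - 4*c + 3) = (c - 1)*(c + 3)*(c - 3)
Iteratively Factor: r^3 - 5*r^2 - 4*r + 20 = (r + 2)*(r^2 - 7*r + 10) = (r - 5)*(r + 2)*(r - 2)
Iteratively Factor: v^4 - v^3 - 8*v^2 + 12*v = (v + 3)*(v^3 - 4*v^2 + 4*v) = (v - 2)*(v + 3)*(v^2 - 2*v) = v*(v - 2)*(v + 3)*(v - 2)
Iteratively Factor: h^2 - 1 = (h + 1)*(h - 1)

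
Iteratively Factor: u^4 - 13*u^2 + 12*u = (u - 1)*(u^3 + u^2 - 12*u) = (u - 1)*(u + 4)*(u^2 - 3*u) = (u - 3)*(u - 1)*(u + 4)*(u)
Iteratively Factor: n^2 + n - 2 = (n + 2)*(n - 1)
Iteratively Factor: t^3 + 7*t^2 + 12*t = (t + 3)*(t^2 + 4*t) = (t + 3)*(t + 4)*(t)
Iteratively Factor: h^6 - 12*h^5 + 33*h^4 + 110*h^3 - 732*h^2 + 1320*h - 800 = (h - 2)*(h^5 - 10*h^4 + 13*h^3 + 136*h^2 - 460*h + 400) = (h - 2)^2*(h^4 - 8*h^3 - 3*h^2 + 130*h - 200) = (h - 2)^3*(h^3 - 6*h^2 - 15*h + 100) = (h - 5)*(h - 2)^3*(h^2 - h - 20) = (h - 5)^2*(h - 2)^3*(h + 4)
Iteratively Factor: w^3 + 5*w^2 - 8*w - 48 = (w - 3)*(w^2 + 8*w + 16) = (w - 3)*(w + 4)*(w + 4)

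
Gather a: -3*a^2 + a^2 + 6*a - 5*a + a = -2*a^2 + 2*a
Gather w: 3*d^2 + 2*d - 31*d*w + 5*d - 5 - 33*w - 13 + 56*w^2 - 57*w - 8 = 3*d^2 + 7*d + 56*w^2 + w*(-31*d - 90) - 26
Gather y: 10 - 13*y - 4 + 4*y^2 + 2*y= 4*y^2 - 11*y + 6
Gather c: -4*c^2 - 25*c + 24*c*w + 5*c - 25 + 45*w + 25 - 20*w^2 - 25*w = -4*c^2 + c*(24*w - 20) - 20*w^2 + 20*w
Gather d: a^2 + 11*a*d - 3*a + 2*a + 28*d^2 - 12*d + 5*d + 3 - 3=a^2 - a + 28*d^2 + d*(11*a - 7)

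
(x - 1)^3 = x^3 - 3*x^2 + 3*x - 1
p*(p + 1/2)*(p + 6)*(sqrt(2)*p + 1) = sqrt(2)*p^4 + p^3 + 13*sqrt(2)*p^3/2 + 3*sqrt(2)*p^2 + 13*p^2/2 + 3*p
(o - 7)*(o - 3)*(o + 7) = o^3 - 3*o^2 - 49*o + 147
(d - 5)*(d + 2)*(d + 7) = d^3 + 4*d^2 - 31*d - 70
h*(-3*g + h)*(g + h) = -3*g^2*h - 2*g*h^2 + h^3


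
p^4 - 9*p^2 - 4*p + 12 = (p - 3)*(p - 1)*(p + 2)^2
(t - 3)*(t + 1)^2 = t^3 - t^2 - 5*t - 3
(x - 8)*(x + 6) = x^2 - 2*x - 48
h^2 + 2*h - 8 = (h - 2)*(h + 4)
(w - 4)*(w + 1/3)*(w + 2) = w^3 - 5*w^2/3 - 26*w/3 - 8/3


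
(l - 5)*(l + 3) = l^2 - 2*l - 15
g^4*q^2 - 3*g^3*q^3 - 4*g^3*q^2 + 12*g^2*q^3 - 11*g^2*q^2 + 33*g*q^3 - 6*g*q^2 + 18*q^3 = (g - 6)*(g - 3*q)*(g*q + q)^2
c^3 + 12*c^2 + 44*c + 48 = (c + 2)*(c + 4)*(c + 6)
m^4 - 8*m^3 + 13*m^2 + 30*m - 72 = (m - 4)*(m - 3)^2*(m + 2)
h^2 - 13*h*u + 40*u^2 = (h - 8*u)*(h - 5*u)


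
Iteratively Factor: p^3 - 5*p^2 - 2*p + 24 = (p - 4)*(p^2 - p - 6) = (p - 4)*(p + 2)*(p - 3)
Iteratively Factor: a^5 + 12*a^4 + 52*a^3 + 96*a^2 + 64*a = (a + 4)*(a^4 + 8*a^3 + 20*a^2 + 16*a) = (a + 4)^2*(a^3 + 4*a^2 + 4*a) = (a + 2)*(a + 4)^2*(a^2 + 2*a) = (a + 2)^2*(a + 4)^2*(a)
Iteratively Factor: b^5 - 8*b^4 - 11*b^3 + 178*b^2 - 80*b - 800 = (b + 4)*(b^4 - 12*b^3 + 37*b^2 + 30*b - 200) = (b - 5)*(b + 4)*(b^3 - 7*b^2 + 2*b + 40) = (b - 5)*(b + 2)*(b + 4)*(b^2 - 9*b + 20) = (b - 5)*(b - 4)*(b + 2)*(b + 4)*(b - 5)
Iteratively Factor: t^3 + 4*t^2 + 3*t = (t + 3)*(t^2 + t) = (t + 1)*(t + 3)*(t)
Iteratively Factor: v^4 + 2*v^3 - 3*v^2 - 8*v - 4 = (v - 2)*(v^3 + 4*v^2 + 5*v + 2) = (v - 2)*(v + 2)*(v^2 + 2*v + 1) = (v - 2)*(v + 1)*(v + 2)*(v + 1)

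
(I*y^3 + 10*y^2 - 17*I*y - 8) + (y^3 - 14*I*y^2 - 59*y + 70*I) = y^3 + I*y^3 + 10*y^2 - 14*I*y^2 - 59*y - 17*I*y - 8 + 70*I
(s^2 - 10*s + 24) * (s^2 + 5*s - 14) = s^4 - 5*s^3 - 40*s^2 + 260*s - 336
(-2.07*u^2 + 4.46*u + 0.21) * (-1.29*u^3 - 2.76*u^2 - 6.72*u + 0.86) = 2.6703*u^5 - 0.0402000000000013*u^4 + 1.3299*u^3 - 32.331*u^2 + 2.4244*u + 0.1806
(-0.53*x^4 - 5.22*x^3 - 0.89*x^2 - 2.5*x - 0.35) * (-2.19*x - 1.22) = 1.1607*x^5 + 12.0784*x^4 + 8.3175*x^3 + 6.5608*x^2 + 3.8165*x + 0.427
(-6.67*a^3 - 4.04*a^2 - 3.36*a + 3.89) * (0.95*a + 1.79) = -6.3365*a^4 - 15.7773*a^3 - 10.4236*a^2 - 2.3189*a + 6.9631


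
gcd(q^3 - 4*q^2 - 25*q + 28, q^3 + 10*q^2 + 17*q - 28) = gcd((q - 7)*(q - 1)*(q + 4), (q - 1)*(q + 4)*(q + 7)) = q^2 + 3*q - 4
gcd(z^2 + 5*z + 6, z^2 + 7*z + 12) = z + 3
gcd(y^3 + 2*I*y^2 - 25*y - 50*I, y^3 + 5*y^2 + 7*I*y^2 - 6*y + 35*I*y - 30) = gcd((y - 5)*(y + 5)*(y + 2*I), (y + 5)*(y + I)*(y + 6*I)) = y + 5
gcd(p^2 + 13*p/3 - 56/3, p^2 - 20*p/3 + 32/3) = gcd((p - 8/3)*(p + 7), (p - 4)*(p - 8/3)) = p - 8/3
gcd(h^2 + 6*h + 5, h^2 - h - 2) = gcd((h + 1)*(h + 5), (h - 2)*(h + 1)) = h + 1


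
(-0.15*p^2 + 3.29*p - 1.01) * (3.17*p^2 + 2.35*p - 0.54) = -0.4755*p^4 + 10.0768*p^3 + 4.6108*p^2 - 4.1501*p + 0.5454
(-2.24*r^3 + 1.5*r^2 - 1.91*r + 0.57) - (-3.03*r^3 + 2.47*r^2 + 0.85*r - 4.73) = 0.79*r^3 - 0.97*r^2 - 2.76*r + 5.3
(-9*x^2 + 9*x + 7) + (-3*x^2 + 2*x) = -12*x^2 + 11*x + 7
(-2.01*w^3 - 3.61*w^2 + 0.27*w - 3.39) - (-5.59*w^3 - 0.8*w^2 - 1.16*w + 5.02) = 3.58*w^3 - 2.81*w^2 + 1.43*w - 8.41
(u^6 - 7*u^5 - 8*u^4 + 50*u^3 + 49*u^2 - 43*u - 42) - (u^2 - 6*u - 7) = u^6 - 7*u^5 - 8*u^4 + 50*u^3 + 48*u^2 - 37*u - 35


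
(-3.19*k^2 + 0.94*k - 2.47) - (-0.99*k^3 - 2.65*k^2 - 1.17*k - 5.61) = 0.99*k^3 - 0.54*k^2 + 2.11*k + 3.14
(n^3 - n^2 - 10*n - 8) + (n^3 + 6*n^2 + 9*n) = 2*n^3 + 5*n^2 - n - 8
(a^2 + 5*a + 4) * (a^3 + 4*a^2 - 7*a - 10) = a^5 + 9*a^4 + 17*a^3 - 29*a^2 - 78*a - 40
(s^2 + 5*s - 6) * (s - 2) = s^3 + 3*s^2 - 16*s + 12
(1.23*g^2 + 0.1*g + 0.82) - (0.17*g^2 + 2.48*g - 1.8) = 1.06*g^2 - 2.38*g + 2.62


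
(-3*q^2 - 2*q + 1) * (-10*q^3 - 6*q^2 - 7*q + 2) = 30*q^5 + 38*q^4 + 23*q^3 + 2*q^2 - 11*q + 2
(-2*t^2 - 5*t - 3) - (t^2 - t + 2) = -3*t^2 - 4*t - 5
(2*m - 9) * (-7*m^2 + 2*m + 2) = -14*m^3 + 67*m^2 - 14*m - 18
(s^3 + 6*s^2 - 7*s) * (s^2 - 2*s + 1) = s^5 + 4*s^4 - 18*s^3 + 20*s^2 - 7*s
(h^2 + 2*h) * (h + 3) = h^3 + 5*h^2 + 6*h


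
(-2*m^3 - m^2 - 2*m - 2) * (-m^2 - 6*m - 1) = 2*m^5 + 13*m^4 + 10*m^3 + 15*m^2 + 14*m + 2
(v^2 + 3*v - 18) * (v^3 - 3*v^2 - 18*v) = v^5 - 45*v^3 + 324*v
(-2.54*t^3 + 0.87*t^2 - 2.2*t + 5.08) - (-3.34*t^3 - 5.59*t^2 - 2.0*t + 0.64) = 0.8*t^3 + 6.46*t^2 - 0.2*t + 4.44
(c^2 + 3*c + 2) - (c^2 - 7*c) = 10*c + 2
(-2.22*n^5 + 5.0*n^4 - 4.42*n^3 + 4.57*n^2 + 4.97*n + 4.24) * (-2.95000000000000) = 6.549*n^5 - 14.75*n^4 + 13.039*n^3 - 13.4815*n^2 - 14.6615*n - 12.508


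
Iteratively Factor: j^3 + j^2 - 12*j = (j + 4)*(j^2 - 3*j) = (j - 3)*(j + 4)*(j)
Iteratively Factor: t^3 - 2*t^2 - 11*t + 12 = (t - 1)*(t^2 - t - 12) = (t - 4)*(t - 1)*(t + 3)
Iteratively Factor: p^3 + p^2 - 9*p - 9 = (p + 1)*(p^2 - 9) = (p - 3)*(p + 1)*(p + 3)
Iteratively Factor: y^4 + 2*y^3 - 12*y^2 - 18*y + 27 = (y + 3)*(y^3 - y^2 - 9*y + 9) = (y + 3)^2*(y^2 - 4*y + 3) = (y - 1)*(y + 3)^2*(y - 3)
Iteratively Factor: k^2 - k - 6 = (k - 3)*(k + 2)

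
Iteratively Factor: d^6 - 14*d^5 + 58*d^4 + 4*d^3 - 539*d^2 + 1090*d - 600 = (d - 1)*(d^5 - 13*d^4 + 45*d^3 + 49*d^2 - 490*d + 600) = (d - 5)*(d - 1)*(d^4 - 8*d^3 + 5*d^2 + 74*d - 120) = (d - 5)*(d - 4)*(d - 1)*(d^3 - 4*d^2 - 11*d + 30) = (d - 5)*(d - 4)*(d - 2)*(d - 1)*(d^2 - 2*d - 15) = (d - 5)^2*(d - 4)*(d - 2)*(d - 1)*(d + 3)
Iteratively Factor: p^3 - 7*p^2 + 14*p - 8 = (p - 2)*(p^2 - 5*p + 4) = (p - 4)*(p - 2)*(p - 1)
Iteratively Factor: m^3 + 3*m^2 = (m)*(m^2 + 3*m) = m*(m + 3)*(m)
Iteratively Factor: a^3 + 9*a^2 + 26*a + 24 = (a + 2)*(a^2 + 7*a + 12) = (a + 2)*(a + 3)*(a + 4)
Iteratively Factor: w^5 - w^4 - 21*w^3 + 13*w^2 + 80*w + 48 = (w + 4)*(w^4 - 5*w^3 - w^2 + 17*w + 12) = (w + 1)*(w + 4)*(w^3 - 6*w^2 + 5*w + 12) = (w - 3)*(w + 1)*(w + 4)*(w^2 - 3*w - 4) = (w - 4)*(w - 3)*(w + 1)*(w + 4)*(w + 1)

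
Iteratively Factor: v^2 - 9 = (v + 3)*(v - 3)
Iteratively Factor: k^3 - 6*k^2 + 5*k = (k - 1)*(k^2 - 5*k) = k*(k - 1)*(k - 5)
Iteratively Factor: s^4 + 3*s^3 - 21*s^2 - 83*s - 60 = (s - 5)*(s^3 + 8*s^2 + 19*s + 12) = (s - 5)*(s + 3)*(s^2 + 5*s + 4) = (s - 5)*(s + 1)*(s + 3)*(s + 4)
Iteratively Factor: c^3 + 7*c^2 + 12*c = (c + 4)*(c^2 + 3*c) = (c + 3)*(c + 4)*(c)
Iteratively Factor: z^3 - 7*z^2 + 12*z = (z - 3)*(z^2 - 4*z) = (z - 4)*(z - 3)*(z)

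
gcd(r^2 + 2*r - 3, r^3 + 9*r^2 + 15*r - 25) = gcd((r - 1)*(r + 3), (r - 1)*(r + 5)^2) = r - 1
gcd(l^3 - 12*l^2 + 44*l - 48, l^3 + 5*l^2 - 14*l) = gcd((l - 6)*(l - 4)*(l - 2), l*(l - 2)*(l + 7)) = l - 2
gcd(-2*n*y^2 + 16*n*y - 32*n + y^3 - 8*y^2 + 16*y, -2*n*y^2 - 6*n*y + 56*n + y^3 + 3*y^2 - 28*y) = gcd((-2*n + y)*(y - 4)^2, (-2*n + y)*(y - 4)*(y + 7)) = -2*n*y + 8*n + y^2 - 4*y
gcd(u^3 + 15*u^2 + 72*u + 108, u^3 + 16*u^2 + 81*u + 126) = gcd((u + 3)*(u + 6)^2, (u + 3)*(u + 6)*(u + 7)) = u^2 + 9*u + 18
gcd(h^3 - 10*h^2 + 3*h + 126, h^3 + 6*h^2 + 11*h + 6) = h + 3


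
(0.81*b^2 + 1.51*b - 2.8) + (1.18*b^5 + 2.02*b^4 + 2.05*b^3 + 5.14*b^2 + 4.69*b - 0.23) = 1.18*b^5 + 2.02*b^4 + 2.05*b^3 + 5.95*b^2 + 6.2*b - 3.03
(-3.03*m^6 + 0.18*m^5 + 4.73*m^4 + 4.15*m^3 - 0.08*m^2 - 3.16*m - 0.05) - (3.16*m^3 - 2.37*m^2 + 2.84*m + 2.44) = -3.03*m^6 + 0.18*m^5 + 4.73*m^4 + 0.99*m^3 + 2.29*m^2 - 6.0*m - 2.49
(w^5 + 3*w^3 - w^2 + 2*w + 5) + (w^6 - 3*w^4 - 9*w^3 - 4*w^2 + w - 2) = w^6 + w^5 - 3*w^4 - 6*w^3 - 5*w^2 + 3*w + 3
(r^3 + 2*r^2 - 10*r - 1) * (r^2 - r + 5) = r^5 + r^4 - 7*r^3 + 19*r^2 - 49*r - 5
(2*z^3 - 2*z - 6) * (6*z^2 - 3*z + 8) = 12*z^5 - 6*z^4 + 4*z^3 - 30*z^2 + 2*z - 48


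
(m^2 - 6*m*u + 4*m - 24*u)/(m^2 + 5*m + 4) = (m - 6*u)/(m + 1)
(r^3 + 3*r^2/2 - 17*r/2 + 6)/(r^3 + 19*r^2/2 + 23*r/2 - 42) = (r - 1)/(r + 7)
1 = 1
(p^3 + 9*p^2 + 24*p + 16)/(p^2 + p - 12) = (p^2 + 5*p + 4)/(p - 3)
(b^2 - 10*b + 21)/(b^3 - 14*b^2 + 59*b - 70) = (b - 3)/(b^2 - 7*b + 10)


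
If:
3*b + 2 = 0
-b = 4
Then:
No Solution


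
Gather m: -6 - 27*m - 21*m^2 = -21*m^2 - 27*m - 6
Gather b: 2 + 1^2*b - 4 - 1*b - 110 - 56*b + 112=-56*b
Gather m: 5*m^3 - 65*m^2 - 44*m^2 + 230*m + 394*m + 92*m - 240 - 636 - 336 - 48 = 5*m^3 - 109*m^2 + 716*m - 1260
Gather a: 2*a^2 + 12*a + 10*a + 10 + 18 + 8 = 2*a^2 + 22*a + 36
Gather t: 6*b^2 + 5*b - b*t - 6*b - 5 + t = 6*b^2 - b + t*(1 - b) - 5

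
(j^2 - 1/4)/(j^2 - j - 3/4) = (2*j - 1)/(2*j - 3)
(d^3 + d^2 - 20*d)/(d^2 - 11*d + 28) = d*(d + 5)/(d - 7)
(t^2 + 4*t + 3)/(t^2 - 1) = (t + 3)/(t - 1)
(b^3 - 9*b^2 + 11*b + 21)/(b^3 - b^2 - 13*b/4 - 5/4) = 4*(b^2 - 10*b + 21)/(4*b^2 - 8*b - 5)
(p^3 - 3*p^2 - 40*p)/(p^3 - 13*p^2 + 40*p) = (p + 5)/(p - 5)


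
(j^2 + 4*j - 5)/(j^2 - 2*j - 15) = (-j^2 - 4*j + 5)/(-j^2 + 2*j + 15)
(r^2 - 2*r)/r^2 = (r - 2)/r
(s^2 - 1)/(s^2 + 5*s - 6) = (s + 1)/(s + 6)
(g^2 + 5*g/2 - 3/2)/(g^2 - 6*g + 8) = (2*g^2 + 5*g - 3)/(2*(g^2 - 6*g + 8))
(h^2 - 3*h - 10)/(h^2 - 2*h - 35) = (-h^2 + 3*h + 10)/(-h^2 + 2*h + 35)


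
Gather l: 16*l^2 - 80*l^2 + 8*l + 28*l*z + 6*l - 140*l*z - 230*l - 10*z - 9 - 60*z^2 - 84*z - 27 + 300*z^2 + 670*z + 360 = -64*l^2 + l*(-112*z - 216) + 240*z^2 + 576*z + 324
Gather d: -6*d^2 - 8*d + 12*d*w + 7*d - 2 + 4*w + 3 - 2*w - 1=-6*d^2 + d*(12*w - 1) + 2*w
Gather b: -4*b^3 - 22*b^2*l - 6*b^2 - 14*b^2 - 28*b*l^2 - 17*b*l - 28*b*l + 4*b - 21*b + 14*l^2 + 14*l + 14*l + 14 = -4*b^3 + b^2*(-22*l - 20) + b*(-28*l^2 - 45*l - 17) + 14*l^2 + 28*l + 14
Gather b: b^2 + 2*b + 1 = b^2 + 2*b + 1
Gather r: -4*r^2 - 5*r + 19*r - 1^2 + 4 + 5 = -4*r^2 + 14*r + 8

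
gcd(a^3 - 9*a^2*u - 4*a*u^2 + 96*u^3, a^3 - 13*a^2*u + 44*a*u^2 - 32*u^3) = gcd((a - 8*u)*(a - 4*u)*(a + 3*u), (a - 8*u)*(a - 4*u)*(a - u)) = a^2 - 12*a*u + 32*u^2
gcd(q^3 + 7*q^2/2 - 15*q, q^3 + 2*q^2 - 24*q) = q^2 + 6*q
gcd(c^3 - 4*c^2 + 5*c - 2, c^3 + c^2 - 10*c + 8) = c^2 - 3*c + 2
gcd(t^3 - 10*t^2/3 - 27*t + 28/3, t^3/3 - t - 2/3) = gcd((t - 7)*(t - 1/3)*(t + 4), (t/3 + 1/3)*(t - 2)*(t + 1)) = 1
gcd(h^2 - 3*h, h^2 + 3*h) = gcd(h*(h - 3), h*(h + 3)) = h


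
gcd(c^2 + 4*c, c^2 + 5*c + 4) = c + 4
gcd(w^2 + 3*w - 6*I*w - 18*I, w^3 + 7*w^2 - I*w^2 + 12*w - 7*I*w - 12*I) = w + 3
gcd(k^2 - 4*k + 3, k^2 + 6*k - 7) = k - 1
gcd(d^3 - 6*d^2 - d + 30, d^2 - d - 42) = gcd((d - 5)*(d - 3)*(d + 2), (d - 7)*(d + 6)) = 1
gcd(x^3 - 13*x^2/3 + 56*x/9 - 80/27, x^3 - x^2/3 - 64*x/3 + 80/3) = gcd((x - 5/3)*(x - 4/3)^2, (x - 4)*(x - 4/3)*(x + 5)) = x - 4/3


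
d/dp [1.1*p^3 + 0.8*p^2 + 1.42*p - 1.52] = 3.3*p^2 + 1.6*p + 1.42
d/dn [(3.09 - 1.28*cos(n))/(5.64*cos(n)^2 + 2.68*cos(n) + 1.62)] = (-7.2192*cos(n)^2 + 34.8552*cos(n) + 10.3548)*sin(n)/(31.8096*cos(n)^4 + 30.2304*cos(n)^3 + 25.456*cos(n)^2 + 8.6832*cos(n) + 2.6244)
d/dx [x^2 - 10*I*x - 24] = 2*x - 10*I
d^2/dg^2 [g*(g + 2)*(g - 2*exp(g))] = -2*g^2*exp(g) - 12*g*exp(g) + 6*g - 12*exp(g) + 4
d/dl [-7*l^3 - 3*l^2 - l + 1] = -21*l^2 - 6*l - 1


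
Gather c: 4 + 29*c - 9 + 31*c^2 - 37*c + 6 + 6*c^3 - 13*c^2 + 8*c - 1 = 6*c^3 + 18*c^2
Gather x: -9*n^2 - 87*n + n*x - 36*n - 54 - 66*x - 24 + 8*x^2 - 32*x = -9*n^2 - 123*n + 8*x^2 + x*(n - 98) - 78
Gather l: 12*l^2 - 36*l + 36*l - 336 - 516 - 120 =12*l^2 - 972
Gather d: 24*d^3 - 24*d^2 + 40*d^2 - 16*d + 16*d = 24*d^3 + 16*d^2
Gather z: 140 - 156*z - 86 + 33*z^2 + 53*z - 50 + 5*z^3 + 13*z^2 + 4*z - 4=5*z^3 + 46*z^2 - 99*z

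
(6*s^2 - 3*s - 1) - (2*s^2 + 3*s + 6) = 4*s^2 - 6*s - 7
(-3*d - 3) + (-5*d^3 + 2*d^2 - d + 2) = -5*d^3 + 2*d^2 - 4*d - 1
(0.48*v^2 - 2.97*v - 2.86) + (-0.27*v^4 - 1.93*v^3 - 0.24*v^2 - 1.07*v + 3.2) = -0.27*v^4 - 1.93*v^3 + 0.24*v^2 - 4.04*v + 0.34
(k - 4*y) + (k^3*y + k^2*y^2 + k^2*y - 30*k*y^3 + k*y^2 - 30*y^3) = k^3*y + k^2*y^2 + k^2*y - 30*k*y^3 + k*y^2 + k - 30*y^3 - 4*y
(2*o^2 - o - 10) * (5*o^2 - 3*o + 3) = 10*o^4 - 11*o^3 - 41*o^2 + 27*o - 30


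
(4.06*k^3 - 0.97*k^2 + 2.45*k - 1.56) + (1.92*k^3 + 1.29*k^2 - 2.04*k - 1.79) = 5.98*k^3 + 0.32*k^2 + 0.41*k - 3.35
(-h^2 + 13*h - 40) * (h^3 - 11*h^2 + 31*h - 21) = -h^5 + 24*h^4 - 214*h^3 + 864*h^2 - 1513*h + 840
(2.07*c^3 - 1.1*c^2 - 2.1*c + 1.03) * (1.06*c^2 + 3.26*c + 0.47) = 2.1942*c^5 + 5.5822*c^4 - 4.8391*c^3 - 6.2712*c^2 + 2.3708*c + 0.4841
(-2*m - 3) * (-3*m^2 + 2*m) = 6*m^3 + 5*m^2 - 6*m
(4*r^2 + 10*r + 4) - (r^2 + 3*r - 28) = 3*r^2 + 7*r + 32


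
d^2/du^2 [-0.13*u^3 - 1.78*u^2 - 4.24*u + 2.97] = -0.78*u - 3.56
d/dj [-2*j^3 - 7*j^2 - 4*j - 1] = -6*j^2 - 14*j - 4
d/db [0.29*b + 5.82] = 0.290000000000000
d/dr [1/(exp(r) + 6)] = -exp(r)/(exp(r) + 6)^2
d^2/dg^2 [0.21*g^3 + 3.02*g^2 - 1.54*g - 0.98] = 1.26*g + 6.04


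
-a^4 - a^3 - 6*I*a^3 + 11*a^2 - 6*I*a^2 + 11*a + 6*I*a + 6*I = (a + 2*I)*(a + 3*I)*(-I*a + 1)*(-I*a - I)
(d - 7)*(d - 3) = d^2 - 10*d + 21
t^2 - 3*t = t*(t - 3)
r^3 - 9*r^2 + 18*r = r*(r - 6)*(r - 3)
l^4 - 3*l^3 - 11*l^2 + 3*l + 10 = (l - 5)*(l - 1)*(l + 1)*(l + 2)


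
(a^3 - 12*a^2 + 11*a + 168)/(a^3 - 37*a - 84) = (a - 8)/(a + 4)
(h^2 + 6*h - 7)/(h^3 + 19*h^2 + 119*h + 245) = (h - 1)/(h^2 + 12*h + 35)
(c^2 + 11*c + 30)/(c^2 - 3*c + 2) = (c^2 + 11*c + 30)/(c^2 - 3*c + 2)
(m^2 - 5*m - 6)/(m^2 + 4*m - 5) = (m^2 - 5*m - 6)/(m^2 + 4*m - 5)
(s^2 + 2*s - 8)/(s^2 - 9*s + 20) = (s^2 + 2*s - 8)/(s^2 - 9*s + 20)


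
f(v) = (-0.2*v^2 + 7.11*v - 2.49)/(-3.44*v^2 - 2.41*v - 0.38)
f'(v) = (7.11 - 0.4*v)/(-3.44*v^2 - 2.41*v - 0.38) + (6.88*v + 2.41)*(-0.2*v^2 + 7.11*v - 2.49)/(-3.44*v^2 - 2.41*v - 0.38)^2 = (24.9404*v^2 - 16.9792*v - 8.7027)/(11.8336*v^4 + 16.5808*v^3 + 8.4225*v^2 + 1.8316*v + 0.1444)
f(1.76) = -0.62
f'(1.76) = 0.17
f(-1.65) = 2.56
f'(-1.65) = 2.62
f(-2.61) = 1.28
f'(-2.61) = 0.67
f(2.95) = -0.45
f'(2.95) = 0.11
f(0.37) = -0.07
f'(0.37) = -3.81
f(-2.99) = 1.07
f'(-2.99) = 0.46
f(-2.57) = 1.31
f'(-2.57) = 0.70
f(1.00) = -0.71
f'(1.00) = -0.02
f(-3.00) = 1.06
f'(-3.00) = 0.46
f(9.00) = -0.15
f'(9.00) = 0.02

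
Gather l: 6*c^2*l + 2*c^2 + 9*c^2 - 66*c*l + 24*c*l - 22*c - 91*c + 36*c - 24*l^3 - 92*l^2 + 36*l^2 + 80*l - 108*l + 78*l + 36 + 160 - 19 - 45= 11*c^2 - 77*c - 24*l^3 - 56*l^2 + l*(6*c^2 - 42*c + 50) + 132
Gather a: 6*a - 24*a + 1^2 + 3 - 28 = -18*a - 24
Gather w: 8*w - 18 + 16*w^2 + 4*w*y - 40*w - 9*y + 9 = 16*w^2 + w*(4*y - 32) - 9*y - 9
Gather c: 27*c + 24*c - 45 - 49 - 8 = 51*c - 102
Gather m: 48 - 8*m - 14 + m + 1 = 35 - 7*m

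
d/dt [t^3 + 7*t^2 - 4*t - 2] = 3*t^2 + 14*t - 4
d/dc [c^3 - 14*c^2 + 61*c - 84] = 3*c^2 - 28*c + 61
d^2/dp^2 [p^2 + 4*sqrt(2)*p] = 2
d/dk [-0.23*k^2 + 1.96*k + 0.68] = 1.96 - 0.46*k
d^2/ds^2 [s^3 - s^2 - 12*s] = 6*s - 2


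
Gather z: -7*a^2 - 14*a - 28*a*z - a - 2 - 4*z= -7*a^2 - 15*a + z*(-28*a - 4) - 2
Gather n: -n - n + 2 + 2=4 - 2*n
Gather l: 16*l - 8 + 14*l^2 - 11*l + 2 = 14*l^2 + 5*l - 6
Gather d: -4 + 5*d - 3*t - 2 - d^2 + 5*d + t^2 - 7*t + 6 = -d^2 + 10*d + t^2 - 10*t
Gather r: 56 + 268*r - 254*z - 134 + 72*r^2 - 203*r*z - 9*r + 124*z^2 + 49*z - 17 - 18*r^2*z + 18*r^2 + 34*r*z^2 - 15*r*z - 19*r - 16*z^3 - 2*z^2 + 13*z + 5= r^2*(90 - 18*z) + r*(34*z^2 - 218*z + 240) - 16*z^3 + 122*z^2 - 192*z - 90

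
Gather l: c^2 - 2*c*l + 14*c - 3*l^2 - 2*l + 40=c^2 + 14*c - 3*l^2 + l*(-2*c - 2) + 40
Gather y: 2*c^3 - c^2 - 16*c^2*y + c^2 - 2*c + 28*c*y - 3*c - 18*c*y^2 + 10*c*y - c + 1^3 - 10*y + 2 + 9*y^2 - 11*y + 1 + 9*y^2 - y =2*c^3 - 6*c + y^2*(18 - 18*c) + y*(-16*c^2 + 38*c - 22) + 4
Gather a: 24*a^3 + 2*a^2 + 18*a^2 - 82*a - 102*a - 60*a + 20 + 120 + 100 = 24*a^3 + 20*a^2 - 244*a + 240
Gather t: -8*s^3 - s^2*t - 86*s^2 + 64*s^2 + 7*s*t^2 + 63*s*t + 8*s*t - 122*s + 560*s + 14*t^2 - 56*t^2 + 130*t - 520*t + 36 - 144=-8*s^3 - 22*s^2 + 438*s + t^2*(7*s - 42) + t*(-s^2 + 71*s - 390) - 108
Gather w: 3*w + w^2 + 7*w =w^2 + 10*w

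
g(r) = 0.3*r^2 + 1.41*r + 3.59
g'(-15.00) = -7.59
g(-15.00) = 49.94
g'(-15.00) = -7.59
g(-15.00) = 49.94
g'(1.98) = 2.60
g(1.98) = 7.56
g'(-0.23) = 1.27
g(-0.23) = 3.28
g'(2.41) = 2.86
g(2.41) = 8.73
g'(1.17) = 2.11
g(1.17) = 5.65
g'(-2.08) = 0.16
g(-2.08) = 1.96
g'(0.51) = 1.72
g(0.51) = 4.39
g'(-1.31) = 0.62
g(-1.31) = 2.26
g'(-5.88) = -2.12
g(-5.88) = 5.67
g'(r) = 0.6*r + 1.41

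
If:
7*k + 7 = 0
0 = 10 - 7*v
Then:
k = -1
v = 10/7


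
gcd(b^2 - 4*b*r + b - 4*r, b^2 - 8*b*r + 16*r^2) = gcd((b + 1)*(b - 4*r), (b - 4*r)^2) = -b + 4*r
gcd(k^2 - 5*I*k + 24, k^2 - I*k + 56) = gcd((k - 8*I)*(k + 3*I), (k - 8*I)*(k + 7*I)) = k - 8*I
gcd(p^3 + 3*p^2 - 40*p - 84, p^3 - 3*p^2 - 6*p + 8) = p + 2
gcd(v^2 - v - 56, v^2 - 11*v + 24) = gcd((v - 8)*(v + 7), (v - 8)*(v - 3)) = v - 8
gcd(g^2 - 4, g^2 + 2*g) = g + 2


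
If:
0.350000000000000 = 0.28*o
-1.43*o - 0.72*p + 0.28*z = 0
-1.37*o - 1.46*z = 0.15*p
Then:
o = 1.25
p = -2.83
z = -0.88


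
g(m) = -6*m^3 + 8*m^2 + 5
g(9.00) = -3721.00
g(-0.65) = 10.03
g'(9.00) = -1314.00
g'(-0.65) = -18.00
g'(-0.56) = -14.60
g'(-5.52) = -636.79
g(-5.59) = 1303.05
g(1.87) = -6.26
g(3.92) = -233.49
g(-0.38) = 6.48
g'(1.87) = -33.02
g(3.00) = -85.00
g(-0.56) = 8.56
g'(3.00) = -114.00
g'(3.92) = -213.88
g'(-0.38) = -8.68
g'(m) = -18*m^2 + 16*m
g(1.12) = 6.61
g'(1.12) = -4.66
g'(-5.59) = -651.91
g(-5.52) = 1257.94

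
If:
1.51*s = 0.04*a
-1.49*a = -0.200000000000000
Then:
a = 0.13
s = 0.00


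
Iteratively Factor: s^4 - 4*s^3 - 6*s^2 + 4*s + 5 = (s - 1)*(s^3 - 3*s^2 - 9*s - 5) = (s - 1)*(s + 1)*(s^2 - 4*s - 5) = (s - 5)*(s - 1)*(s + 1)*(s + 1)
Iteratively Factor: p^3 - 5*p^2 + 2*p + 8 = (p - 4)*(p^2 - p - 2) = (p - 4)*(p - 2)*(p + 1)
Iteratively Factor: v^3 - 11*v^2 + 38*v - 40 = (v - 4)*(v^2 - 7*v + 10) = (v - 5)*(v - 4)*(v - 2)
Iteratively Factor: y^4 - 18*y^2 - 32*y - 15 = (y + 1)*(y^3 - y^2 - 17*y - 15) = (y + 1)^2*(y^2 - 2*y - 15) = (y + 1)^2*(y + 3)*(y - 5)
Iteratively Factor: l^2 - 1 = (l - 1)*(l + 1)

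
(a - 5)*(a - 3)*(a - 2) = a^3 - 10*a^2 + 31*a - 30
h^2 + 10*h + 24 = (h + 4)*(h + 6)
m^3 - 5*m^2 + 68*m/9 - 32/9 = (m - 8/3)*(m - 4/3)*(m - 1)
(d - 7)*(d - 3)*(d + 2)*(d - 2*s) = d^4 - 2*d^3*s - 8*d^3 + 16*d^2*s + d^2 - 2*d*s + 42*d - 84*s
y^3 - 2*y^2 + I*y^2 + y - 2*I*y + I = (y - 1)^2*(y + I)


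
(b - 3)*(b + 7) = b^2 + 4*b - 21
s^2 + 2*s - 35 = (s - 5)*(s + 7)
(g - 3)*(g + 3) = g^2 - 9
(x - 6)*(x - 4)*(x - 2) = x^3 - 12*x^2 + 44*x - 48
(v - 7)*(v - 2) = v^2 - 9*v + 14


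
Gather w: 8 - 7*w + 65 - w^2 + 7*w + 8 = 81 - w^2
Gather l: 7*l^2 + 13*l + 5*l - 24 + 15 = 7*l^2 + 18*l - 9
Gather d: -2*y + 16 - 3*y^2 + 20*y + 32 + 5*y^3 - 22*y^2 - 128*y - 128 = 5*y^3 - 25*y^2 - 110*y - 80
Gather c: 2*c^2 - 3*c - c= 2*c^2 - 4*c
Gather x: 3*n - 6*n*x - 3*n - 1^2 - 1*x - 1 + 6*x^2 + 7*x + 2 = 6*x^2 + x*(6 - 6*n)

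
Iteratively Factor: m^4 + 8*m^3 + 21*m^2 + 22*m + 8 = (m + 1)*(m^3 + 7*m^2 + 14*m + 8) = (m + 1)*(m + 4)*(m^2 + 3*m + 2) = (m + 1)^2*(m + 4)*(m + 2)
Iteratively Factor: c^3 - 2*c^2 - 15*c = (c + 3)*(c^2 - 5*c) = (c - 5)*(c + 3)*(c)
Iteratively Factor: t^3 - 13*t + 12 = (t - 1)*(t^2 + t - 12) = (t - 3)*(t - 1)*(t + 4)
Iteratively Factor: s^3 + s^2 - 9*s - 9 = (s - 3)*(s^2 + 4*s + 3) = (s - 3)*(s + 3)*(s + 1)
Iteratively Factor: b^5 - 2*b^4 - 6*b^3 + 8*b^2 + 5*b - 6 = (b - 1)*(b^4 - b^3 - 7*b^2 + b + 6) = (b - 1)*(b + 1)*(b^3 - 2*b^2 - 5*b + 6) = (b - 3)*(b - 1)*(b + 1)*(b^2 + b - 2) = (b - 3)*(b - 1)*(b + 1)*(b + 2)*(b - 1)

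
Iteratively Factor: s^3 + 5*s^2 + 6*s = (s + 3)*(s^2 + 2*s) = s*(s + 3)*(s + 2)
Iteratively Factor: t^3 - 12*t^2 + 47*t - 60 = (t - 4)*(t^2 - 8*t + 15) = (t - 4)*(t - 3)*(t - 5)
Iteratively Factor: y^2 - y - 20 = (y + 4)*(y - 5)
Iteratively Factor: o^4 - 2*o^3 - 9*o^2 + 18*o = (o + 3)*(o^3 - 5*o^2 + 6*o) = o*(o + 3)*(o^2 - 5*o + 6) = o*(o - 3)*(o + 3)*(o - 2)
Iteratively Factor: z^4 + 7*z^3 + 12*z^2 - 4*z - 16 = (z + 4)*(z^3 + 3*z^2 - 4) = (z - 1)*(z + 4)*(z^2 + 4*z + 4) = (z - 1)*(z + 2)*(z + 4)*(z + 2)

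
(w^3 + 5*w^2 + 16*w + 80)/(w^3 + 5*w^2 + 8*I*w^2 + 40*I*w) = (w^2 + 16)/(w*(w + 8*I))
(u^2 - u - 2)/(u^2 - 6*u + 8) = (u + 1)/(u - 4)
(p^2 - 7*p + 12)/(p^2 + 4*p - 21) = (p - 4)/(p + 7)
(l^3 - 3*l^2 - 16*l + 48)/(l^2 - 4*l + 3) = (l^2 - 16)/(l - 1)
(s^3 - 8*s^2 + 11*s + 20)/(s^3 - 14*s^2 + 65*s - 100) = (s + 1)/(s - 5)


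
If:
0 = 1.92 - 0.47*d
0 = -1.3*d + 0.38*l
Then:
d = 4.09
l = 13.98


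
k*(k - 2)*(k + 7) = k^3 + 5*k^2 - 14*k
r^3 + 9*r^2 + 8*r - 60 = (r - 2)*(r + 5)*(r + 6)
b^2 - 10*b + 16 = (b - 8)*(b - 2)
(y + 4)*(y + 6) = y^2 + 10*y + 24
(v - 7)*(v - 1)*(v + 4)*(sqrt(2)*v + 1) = sqrt(2)*v^4 - 4*sqrt(2)*v^3 + v^3 - 25*sqrt(2)*v^2 - 4*v^2 - 25*v + 28*sqrt(2)*v + 28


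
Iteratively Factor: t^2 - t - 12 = (t + 3)*(t - 4)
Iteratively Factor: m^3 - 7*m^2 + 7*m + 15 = (m - 3)*(m^2 - 4*m - 5) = (m - 5)*(m - 3)*(m + 1)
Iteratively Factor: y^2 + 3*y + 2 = (y + 1)*(y + 2)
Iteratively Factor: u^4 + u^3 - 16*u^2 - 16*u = (u - 4)*(u^3 + 5*u^2 + 4*u) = (u - 4)*(u + 4)*(u^2 + u) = u*(u - 4)*(u + 4)*(u + 1)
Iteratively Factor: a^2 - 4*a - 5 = (a - 5)*(a + 1)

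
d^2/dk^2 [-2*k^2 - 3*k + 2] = -4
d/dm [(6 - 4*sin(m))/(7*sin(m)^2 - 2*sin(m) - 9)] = 4*(7*sin(m)^2 - 21*sin(m) + 12)*cos(m)/((sin(m) + 1)^2*(7*sin(m) - 9)^2)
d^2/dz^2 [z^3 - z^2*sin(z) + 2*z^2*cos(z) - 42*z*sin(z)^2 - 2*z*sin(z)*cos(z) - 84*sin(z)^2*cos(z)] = z^2*sin(z) - 2*z^2*cos(z) - 8*z*sin(z) + 4*z*sin(2*z) - 4*z*cos(z) - 84*z*cos(2*z) + 6*z - 2*sin(z) - 84*sin(2*z) + 25*cos(z) - 4*cos(2*z) - 189*cos(3*z)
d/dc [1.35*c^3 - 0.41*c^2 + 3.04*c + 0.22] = 4.05*c^2 - 0.82*c + 3.04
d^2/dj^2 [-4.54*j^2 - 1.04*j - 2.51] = -9.08000000000000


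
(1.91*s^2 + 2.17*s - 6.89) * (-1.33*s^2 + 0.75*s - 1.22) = -2.5403*s^4 - 1.4536*s^3 + 8.461*s^2 - 7.8149*s + 8.4058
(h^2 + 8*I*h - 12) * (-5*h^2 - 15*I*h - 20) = -5*h^4 - 55*I*h^3 + 160*h^2 + 20*I*h + 240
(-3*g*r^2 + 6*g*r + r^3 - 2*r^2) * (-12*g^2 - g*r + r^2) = 36*g^3*r^2 - 72*g^3*r - 9*g^2*r^3 + 18*g^2*r^2 - 4*g*r^4 + 8*g*r^3 + r^5 - 2*r^4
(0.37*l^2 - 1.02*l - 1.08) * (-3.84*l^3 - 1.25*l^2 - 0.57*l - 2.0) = -1.4208*l^5 + 3.4543*l^4 + 5.2113*l^3 + 1.1914*l^2 + 2.6556*l + 2.16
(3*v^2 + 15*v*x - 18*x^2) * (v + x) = 3*v^3 + 18*v^2*x - 3*v*x^2 - 18*x^3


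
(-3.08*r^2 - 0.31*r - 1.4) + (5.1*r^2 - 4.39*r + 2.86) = 2.02*r^2 - 4.7*r + 1.46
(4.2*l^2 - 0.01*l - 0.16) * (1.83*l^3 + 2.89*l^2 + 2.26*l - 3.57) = 7.686*l^5 + 12.1197*l^4 + 9.1703*l^3 - 15.479*l^2 - 0.3259*l + 0.5712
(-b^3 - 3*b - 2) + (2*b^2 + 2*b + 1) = -b^3 + 2*b^2 - b - 1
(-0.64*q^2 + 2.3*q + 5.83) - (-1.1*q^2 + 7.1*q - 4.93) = 0.46*q^2 - 4.8*q + 10.76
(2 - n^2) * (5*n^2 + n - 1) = -5*n^4 - n^3 + 11*n^2 + 2*n - 2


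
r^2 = r^2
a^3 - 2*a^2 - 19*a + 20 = (a - 5)*(a - 1)*(a + 4)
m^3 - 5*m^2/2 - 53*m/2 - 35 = (m - 7)*(m + 2)*(m + 5/2)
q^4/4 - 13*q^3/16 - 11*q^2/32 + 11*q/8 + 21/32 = (q/2 + 1/4)*(q/2 + 1/2)*(q - 3)*(q - 7/4)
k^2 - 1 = (k - 1)*(k + 1)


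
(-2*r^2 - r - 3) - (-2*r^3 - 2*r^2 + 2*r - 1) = 2*r^3 - 3*r - 2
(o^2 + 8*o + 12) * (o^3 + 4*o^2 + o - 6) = o^5 + 12*o^4 + 45*o^3 + 50*o^2 - 36*o - 72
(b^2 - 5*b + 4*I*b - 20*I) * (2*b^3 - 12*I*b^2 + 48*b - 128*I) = 2*b^5 - 10*b^4 - 4*I*b^4 + 96*b^3 + 20*I*b^3 - 480*b^2 + 64*I*b^2 + 512*b - 320*I*b - 2560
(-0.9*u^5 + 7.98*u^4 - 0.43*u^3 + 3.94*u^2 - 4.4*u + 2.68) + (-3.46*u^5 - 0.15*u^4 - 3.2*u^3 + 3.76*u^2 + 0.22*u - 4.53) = -4.36*u^5 + 7.83*u^4 - 3.63*u^3 + 7.7*u^2 - 4.18*u - 1.85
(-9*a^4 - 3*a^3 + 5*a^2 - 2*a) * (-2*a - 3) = 18*a^5 + 33*a^4 - a^3 - 11*a^2 + 6*a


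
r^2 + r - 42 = (r - 6)*(r + 7)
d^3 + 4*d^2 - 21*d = d*(d - 3)*(d + 7)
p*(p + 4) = p^2 + 4*p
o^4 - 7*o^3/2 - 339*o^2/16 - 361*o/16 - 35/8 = (o - 7)*(o + 1/4)*(o + 5/4)*(o + 2)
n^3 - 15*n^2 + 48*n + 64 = (n - 8)^2*(n + 1)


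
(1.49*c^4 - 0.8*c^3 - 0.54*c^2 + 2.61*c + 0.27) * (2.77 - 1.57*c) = -2.3393*c^5 + 5.3833*c^4 - 1.3682*c^3 - 5.5935*c^2 + 6.8058*c + 0.7479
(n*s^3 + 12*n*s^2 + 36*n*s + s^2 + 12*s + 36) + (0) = n*s^3 + 12*n*s^2 + 36*n*s + s^2 + 12*s + 36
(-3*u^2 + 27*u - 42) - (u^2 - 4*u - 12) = -4*u^2 + 31*u - 30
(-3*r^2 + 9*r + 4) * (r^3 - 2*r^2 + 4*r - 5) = -3*r^5 + 15*r^4 - 26*r^3 + 43*r^2 - 29*r - 20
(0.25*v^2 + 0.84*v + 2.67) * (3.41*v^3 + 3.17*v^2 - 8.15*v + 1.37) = 0.8525*v^5 + 3.6569*v^4 + 9.73*v^3 + 1.9604*v^2 - 20.6097*v + 3.6579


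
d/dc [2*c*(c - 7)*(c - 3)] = 6*c^2 - 40*c + 42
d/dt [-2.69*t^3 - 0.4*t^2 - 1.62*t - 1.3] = -8.07*t^2 - 0.8*t - 1.62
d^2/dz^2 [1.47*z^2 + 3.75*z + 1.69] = 2.94000000000000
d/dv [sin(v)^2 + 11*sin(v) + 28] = (2*sin(v) + 11)*cos(v)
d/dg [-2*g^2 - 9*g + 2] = -4*g - 9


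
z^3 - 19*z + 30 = (z - 3)*(z - 2)*(z + 5)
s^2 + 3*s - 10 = (s - 2)*(s + 5)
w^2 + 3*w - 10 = (w - 2)*(w + 5)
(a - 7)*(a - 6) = a^2 - 13*a + 42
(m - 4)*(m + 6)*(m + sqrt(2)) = m^3 + sqrt(2)*m^2 + 2*m^2 - 24*m + 2*sqrt(2)*m - 24*sqrt(2)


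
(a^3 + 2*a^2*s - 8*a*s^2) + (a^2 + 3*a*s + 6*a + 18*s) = a^3 + 2*a^2*s + a^2 - 8*a*s^2 + 3*a*s + 6*a + 18*s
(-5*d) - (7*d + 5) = -12*d - 5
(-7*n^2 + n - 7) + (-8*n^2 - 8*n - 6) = -15*n^2 - 7*n - 13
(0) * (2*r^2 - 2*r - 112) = 0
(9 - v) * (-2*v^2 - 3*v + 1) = 2*v^3 - 15*v^2 - 28*v + 9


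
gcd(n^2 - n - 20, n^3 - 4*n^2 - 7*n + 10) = n - 5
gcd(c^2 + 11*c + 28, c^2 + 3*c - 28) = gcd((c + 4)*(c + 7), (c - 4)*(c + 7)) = c + 7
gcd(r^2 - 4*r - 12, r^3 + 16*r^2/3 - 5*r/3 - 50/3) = r + 2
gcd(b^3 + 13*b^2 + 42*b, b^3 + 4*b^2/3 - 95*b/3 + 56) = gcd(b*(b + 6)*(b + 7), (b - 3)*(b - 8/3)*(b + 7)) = b + 7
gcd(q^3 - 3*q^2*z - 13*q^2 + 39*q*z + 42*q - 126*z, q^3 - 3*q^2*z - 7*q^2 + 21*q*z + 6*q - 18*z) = -q^2 + 3*q*z + 6*q - 18*z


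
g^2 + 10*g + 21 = (g + 3)*(g + 7)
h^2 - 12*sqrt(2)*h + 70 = (h - 7*sqrt(2))*(h - 5*sqrt(2))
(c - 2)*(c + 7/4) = c^2 - c/4 - 7/2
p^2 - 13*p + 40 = (p - 8)*(p - 5)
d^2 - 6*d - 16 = (d - 8)*(d + 2)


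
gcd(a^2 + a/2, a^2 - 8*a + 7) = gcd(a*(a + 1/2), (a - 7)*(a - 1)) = 1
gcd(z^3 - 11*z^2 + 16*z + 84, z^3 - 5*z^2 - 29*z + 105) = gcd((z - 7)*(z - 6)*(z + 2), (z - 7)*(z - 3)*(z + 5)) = z - 7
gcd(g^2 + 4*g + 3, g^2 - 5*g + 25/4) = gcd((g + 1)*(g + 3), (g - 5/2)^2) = 1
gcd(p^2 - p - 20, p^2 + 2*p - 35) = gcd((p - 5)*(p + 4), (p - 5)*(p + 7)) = p - 5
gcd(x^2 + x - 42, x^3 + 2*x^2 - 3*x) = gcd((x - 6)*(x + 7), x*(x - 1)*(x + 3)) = 1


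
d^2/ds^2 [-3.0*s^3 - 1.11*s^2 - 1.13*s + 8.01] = -18.0*s - 2.22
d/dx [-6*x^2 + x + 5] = 1 - 12*x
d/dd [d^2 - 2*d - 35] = 2*d - 2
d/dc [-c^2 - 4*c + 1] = -2*c - 4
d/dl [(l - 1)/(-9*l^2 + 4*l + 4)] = (9*l^2 - 18*l + 8)/(81*l^4 - 72*l^3 - 56*l^2 + 32*l + 16)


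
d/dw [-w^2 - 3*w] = -2*w - 3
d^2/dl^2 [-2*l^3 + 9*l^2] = 18 - 12*l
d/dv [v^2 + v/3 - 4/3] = 2*v + 1/3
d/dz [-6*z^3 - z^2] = 2*z*(-9*z - 1)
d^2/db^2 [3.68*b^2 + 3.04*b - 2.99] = 7.36000000000000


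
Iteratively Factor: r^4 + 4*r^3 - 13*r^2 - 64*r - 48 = (r + 4)*(r^3 - 13*r - 12) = (r + 3)*(r + 4)*(r^2 - 3*r - 4) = (r + 1)*(r + 3)*(r + 4)*(r - 4)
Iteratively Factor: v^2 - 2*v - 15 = (v + 3)*(v - 5)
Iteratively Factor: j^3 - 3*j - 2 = (j + 1)*(j^2 - j - 2) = (j - 2)*(j + 1)*(j + 1)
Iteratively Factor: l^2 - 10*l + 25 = (l - 5)*(l - 5)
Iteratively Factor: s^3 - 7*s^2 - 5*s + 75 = (s + 3)*(s^2 - 10*s + 25) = (s - 5)*(s + 3)*(s - 5)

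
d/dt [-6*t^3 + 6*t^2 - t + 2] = -18*t^2 + 12*t - 1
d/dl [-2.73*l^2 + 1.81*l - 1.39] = 1.81 - 5.46*l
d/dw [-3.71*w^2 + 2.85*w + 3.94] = 2.85 - 7.42*w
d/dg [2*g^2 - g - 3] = 4*g - 1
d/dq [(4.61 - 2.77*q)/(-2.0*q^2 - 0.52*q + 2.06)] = (-5.54*q^2 + 18.44*q - 3.309)/(4.0*q^4 + 2.08*q^3 - 7.9696*q^2 - 2.1424*q + 4.2436)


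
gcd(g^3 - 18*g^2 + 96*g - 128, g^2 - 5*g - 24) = g - 8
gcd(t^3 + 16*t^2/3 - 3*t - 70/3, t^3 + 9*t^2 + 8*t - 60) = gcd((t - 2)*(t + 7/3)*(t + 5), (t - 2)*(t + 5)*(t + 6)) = t^2 + 3*t - 10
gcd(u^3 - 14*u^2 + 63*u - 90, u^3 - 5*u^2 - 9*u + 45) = u^2 - 8*u + 15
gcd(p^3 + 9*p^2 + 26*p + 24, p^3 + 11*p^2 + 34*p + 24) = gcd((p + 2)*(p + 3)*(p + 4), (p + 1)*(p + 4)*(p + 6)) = p + 4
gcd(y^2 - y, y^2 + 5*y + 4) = 1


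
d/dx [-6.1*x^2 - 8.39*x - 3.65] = -12.2*x - 8.39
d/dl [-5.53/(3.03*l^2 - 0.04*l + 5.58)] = (33.5118*l - 0.2212)/(3.03*l^2 - 0.04*l + 5.58)^2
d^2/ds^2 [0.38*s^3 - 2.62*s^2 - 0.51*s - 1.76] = 2.28*s - 5.24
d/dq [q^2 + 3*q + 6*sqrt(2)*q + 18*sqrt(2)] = 2*q + 3 + 6*sqrt(2)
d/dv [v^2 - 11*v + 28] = 2*v - 11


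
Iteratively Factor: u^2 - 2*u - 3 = (u - 3)*(u + 1)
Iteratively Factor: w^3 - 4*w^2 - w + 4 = (w - 1)*(w^2 - 3*w - 4) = (w - 4)*(w - 1)*(w + 1)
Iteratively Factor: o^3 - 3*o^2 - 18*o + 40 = (o - 2)*(o^2 - o - 20) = (o - 2)*(o + 4)*(o - 5)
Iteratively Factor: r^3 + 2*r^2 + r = (r + 1)*(r^2 + r) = r*(r + 1)*(r + 1)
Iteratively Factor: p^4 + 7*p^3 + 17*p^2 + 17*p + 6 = (p + 2)*(p^3 + 5*p^2 + 7*p + 3) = (p + 1)*(p + 2)*(p^2 + 4*p + 3) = (p + 1)*(p + 2)*(p + 3)*(p + 1)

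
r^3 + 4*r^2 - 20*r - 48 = (r - 4)*(r + 2)*(r + 6)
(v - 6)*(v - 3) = v^2 - 9*v + 18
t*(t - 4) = t^2 - 4*t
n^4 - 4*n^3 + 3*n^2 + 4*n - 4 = (n - 2)^2*(n - 1)*(n + 1)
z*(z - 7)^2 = z^3 - 14*z^2 + 49*z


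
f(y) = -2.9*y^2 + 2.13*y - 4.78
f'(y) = 2.13 - 5.8*y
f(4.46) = -52.97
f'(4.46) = -23.74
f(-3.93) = -57.94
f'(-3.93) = 24.92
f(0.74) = -4.79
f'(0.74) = -2.16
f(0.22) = -4.45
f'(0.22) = 0.85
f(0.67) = -4.65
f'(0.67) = -1.76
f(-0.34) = -5.84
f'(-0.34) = 4.10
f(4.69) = -58.58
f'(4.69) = -25.07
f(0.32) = -4.40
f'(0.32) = 0.27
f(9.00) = -220.51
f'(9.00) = -50.07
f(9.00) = -220.51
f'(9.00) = -50.07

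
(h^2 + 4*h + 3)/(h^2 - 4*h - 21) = (h + 1)/(h - 7)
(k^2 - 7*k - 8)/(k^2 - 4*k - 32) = (k + 1)/(k + 4)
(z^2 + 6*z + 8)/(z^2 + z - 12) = (z + 2)/(z - 3)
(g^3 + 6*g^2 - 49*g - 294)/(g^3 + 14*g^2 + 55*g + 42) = (g - 7)/(g + 1)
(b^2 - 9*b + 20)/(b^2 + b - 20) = (b - 5)/(b + 5)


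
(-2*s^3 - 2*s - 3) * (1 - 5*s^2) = 10*s^5 + 8*s^3 + 15*s^2 - 2*s - 3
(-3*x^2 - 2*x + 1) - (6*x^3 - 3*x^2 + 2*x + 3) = -6*x^3 - 4*x - 2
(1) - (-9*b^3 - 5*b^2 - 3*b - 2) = 9*b^3 + 5*b^2 + 3*b + 3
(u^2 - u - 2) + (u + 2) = u^2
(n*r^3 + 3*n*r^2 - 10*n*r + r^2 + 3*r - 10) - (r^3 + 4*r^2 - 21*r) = n*r^3 + 3*n*r^2 - 10*n*r - r^3 - 3*r^2 + 24*r - 10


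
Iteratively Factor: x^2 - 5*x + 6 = (x - 3)*(x - 2)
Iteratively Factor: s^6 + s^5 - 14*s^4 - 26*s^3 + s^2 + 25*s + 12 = (s + 1)*(s^5 - 14*s^3 - 12*s^2 + 13*s + 12) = (s + 1)^2*(s^4 - s^3 - 13*s^2 + s + 12) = (s - 4)*(s + 1)^2*(s^3 + 3*s^2 - s - 3) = (s - 4)*(s + 1)^3*(s^2 + 2*s - 3) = (s - 4)*(s + 1)^3*(s + 3)*(s - 1)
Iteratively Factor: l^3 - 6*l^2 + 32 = (l - 4)*(l^2 - 2*l - 8) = (l - 4)*(l + 2)*(l - 4)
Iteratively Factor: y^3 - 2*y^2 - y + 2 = (y + 1)*(y^2 - 3*y + 2) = (y - 1)*(y + 1)*(y - 2)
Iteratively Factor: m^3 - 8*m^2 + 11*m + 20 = (m - 5)*(m^2 - 3*m - 4) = (m - 5)*(m - 4)*(m + 1)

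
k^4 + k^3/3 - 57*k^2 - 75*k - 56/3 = (k - 8)*(k + 1/3)*(k + 1)*(k + 7)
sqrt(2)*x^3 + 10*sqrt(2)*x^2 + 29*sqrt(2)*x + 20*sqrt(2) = (x + 4)*(x + 5)*(sqrt(2)*x + sqrt(2))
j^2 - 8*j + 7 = (j - 7)*(j - 1)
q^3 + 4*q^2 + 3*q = q*(q + 1)*(q + 3)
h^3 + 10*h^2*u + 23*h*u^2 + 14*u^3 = (h + u)*(h + 2*u)*(h + 7*u)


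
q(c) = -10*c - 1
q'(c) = -10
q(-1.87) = 17.70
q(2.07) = -21.70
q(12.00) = -121.00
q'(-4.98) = -10.00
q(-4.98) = 48.80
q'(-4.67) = -10.00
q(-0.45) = 3.50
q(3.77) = -38.70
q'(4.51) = -10.00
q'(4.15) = -10.00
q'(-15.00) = -10.00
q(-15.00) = 149.00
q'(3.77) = -10.00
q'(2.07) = -10.00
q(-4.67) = 45.70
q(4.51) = -46.10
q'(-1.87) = -10.00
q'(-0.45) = -10.00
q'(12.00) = -10.00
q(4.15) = -42.50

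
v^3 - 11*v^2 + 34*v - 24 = (v - 6)*(v - 4)*(v - 1)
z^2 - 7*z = z*(z - 7)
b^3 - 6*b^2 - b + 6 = (b - 6)*(b - 1)*(b + 1)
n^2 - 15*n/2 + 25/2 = (n - 5)*(n - 5/2)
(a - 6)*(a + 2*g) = a^2 + 2*a*g - 6*a - 12*g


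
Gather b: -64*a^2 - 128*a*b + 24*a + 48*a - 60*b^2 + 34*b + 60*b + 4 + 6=-64*a^2 + 72*a - 60*b^2 + b*(94 - 128*a) + 10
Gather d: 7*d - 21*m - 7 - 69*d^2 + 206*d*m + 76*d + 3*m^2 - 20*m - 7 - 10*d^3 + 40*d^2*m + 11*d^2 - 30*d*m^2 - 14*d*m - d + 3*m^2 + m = -10*d^3 + d^2*(40*m - 58) + d*(-30*m^2 + 192*m + 82) + 6*m^2 - 40*m - 14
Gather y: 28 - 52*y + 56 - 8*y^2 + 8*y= -8*y^2 - 44*y + 84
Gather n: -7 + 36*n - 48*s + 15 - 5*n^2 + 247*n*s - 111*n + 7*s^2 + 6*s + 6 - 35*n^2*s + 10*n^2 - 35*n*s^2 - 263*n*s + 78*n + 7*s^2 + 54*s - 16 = n^2*(5 - 35*s) + n*(-35*s^2 - 16*s + 3) + 14*s^2 + 12*s - 2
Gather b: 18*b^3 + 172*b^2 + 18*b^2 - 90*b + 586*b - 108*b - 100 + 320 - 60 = 18*b^3 + 190*b^2 + 388*b + 160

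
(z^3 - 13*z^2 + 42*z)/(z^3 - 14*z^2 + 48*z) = (z - 7)/(z - 8)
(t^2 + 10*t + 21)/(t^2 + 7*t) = (t + 3)/t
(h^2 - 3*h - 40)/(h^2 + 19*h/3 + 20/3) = 3*(h - 8)/(3*h + 4)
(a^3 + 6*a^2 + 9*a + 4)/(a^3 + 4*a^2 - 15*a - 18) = (a^2 + 5*a + 4)/(a^2 + 3*a - 18)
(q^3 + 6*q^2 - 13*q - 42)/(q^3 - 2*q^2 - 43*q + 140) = (q^2 - q - 6)/(q^2 - 9*q + 20)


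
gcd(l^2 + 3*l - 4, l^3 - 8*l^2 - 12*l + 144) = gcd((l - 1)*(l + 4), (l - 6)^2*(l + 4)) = l + 4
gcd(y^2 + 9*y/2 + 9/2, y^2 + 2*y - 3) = y + 3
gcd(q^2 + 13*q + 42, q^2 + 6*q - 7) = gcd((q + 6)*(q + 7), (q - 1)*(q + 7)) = q + 7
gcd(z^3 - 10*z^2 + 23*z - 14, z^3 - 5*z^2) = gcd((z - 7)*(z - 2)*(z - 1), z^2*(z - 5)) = 1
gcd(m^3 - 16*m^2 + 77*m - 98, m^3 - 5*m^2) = 1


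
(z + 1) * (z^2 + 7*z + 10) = z^3 + 8*z^2 + 17*z + 10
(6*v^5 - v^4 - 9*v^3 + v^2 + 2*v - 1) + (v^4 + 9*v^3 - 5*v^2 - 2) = 6*v^5 - 4*v^2 + 2*v - 3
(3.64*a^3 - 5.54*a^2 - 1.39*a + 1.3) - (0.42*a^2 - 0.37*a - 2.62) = 3.64*a^3 - 5.96*a^2 - 1.02*a + 3.92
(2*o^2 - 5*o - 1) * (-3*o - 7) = -6*o^3 + o^2 + 38*o + 7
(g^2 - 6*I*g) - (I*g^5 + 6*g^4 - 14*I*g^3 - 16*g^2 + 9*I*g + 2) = -I*g^5 - 6*g^4 + 14*I*g^3 + 17*g^2 - 15*I*g - 2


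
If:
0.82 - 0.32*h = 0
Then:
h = 2.56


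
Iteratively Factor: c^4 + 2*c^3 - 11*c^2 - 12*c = (c - 3)*(c^3 + 5*c^2 + 4*c) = (c - 3)*(c + 4)*(c^2 + c) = (c - 3)*(c + 1)*(c + 4)*(c)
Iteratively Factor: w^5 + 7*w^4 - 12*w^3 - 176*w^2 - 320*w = (w + 4)*(w^4 + 3*w^3 - 24*w^2 - 80*w) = (w + 4)^2*(w^3 - w^2 - 20*w) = (w - 5)*(w + 4)^2*(w^2 + 4*w) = (w - 5)*(w + 4)^3*(w)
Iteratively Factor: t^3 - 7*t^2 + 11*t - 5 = (t - 1)*(t^2 - 6*t + 5) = (t - 1)^2*(t - 5)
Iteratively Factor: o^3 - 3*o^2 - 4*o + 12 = (o - 3)*(o^2 - 4) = (o - 3)*(o - 2)*(o + 2)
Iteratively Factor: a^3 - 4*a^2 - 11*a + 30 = (a - 2)*(a^2 - 2*a - 15) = (a - 2)*(a + 3)*(a - 5)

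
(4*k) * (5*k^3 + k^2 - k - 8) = 20*k^4 + 4*k^3 - 4*k^2 - 32*k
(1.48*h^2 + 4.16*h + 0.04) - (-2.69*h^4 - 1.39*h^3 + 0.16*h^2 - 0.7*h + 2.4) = 2.69*h^4 + 1.39*h^3 + 1.32*h^2 + 4.86*h - 2.36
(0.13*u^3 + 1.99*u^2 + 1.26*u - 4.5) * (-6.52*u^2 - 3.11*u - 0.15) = -0.8476*u^5 - 13.3791*u^4 - 14.4236*u^3 + 25.1229*u^2 + 13.806*u + 0.675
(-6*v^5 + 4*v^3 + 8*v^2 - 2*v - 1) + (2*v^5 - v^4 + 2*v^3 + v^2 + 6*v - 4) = -4*v^5 - v^4 + 6*v^3 + 9*v^2 + 4*v - 5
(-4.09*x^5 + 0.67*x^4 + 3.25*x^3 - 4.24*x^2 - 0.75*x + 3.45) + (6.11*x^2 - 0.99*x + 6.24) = -4.09*x^5 + 0.67*x^4 + 3.25*x^3 + 1.87*x^2 - 1.74*x + 9.69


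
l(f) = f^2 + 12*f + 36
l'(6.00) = 24.00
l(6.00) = 144.00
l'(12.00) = 36.00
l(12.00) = 324.00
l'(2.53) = 17.06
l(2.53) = 72.76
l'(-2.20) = 7.60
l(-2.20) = 14.44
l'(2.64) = 17.28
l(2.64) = 74.65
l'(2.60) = 17.20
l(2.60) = 73.96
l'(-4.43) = 3.14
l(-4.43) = 2.46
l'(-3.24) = 5.52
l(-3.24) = 7.62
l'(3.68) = 19.36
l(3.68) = 93.70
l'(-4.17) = 3.66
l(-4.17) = 3.35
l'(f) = 2*f + 12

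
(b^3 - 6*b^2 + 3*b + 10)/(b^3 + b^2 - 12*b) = (b^3 - 6*b^2 + 3*b + 10)/(b*(b^2 + b - 12))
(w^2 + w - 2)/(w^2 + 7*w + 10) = (w - 1)/(w + 5)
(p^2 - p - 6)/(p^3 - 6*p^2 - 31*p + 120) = (p + 2)/(p^2 - 3*p - 40)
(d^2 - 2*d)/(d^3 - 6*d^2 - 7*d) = (2 - d)/(-d^2 + 6*d + 7)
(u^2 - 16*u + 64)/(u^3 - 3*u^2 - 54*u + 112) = (u - 8)/(u^2 + 5*u - 14)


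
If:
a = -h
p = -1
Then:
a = -h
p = -1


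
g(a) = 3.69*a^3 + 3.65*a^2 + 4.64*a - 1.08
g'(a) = 11.07*a^2 + 7.3*a + 4.64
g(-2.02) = -25.97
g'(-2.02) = 35.06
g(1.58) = 29.92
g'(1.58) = 43.81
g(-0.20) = -1.89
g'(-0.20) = 3.62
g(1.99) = 51.69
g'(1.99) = 63.01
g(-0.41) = -2.62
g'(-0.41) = 3.51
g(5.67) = 815.20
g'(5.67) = 401.92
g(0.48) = 2.40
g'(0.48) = 10.69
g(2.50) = 90.99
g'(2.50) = 92.08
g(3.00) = 145.32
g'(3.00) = 126.17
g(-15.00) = -11703.18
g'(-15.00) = 2385.89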